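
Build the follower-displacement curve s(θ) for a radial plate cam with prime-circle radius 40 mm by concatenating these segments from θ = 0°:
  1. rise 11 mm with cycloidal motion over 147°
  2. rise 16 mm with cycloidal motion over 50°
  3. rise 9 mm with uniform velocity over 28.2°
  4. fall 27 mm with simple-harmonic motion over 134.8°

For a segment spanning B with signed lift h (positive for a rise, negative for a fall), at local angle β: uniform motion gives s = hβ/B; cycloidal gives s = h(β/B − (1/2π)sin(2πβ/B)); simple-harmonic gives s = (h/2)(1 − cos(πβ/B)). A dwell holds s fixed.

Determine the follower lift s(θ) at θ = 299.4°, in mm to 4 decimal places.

seg 1 [0°–147°] cycloidal, h=11: full span → s += 11 → s = 11.0000
seg 2 [147°–197°] cycloidal, h=16: full span → s += 16 → s = 27.0000
seg 3 [197°–225.2°] uniform, h=9: full span → s += 9 → s = 36.0000
seg 4 [225.2°–360°] simple-harmonic, h=-27: θ=299.4° here. β=74.2, B=134.8. -27/2·(1 − cos(π·0.5504)) = -15.6305 → s = 20.3695

20.3695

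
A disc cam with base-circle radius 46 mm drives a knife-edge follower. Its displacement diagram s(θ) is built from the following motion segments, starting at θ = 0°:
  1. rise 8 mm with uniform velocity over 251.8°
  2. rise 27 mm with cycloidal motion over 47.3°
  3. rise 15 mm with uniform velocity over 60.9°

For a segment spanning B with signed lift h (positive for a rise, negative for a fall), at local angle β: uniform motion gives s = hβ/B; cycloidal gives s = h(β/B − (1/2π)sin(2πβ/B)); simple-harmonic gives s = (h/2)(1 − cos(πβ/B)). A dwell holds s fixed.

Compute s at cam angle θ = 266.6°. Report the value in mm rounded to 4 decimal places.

seg 1 [0°–251.8°] uniform, h=8: full span → s += 8 → s = 8.0000
seg 2 [251.8°–299.1°] cycloidal, h=27: θ=266.6° here. β=14.8, B=47.3. 27·(0.3129 − sin(2π·0.3129)/(2π)) = 4.4822 → s = 12.4822

12.4822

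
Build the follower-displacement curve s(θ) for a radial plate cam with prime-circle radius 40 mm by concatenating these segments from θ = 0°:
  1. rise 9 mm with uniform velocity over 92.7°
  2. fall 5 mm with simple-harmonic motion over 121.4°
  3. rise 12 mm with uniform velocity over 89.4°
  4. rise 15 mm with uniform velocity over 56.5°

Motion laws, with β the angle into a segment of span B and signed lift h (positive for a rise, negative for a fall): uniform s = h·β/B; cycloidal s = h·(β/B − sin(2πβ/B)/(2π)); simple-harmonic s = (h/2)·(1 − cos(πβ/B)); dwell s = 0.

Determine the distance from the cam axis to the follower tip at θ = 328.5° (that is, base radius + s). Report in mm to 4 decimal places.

seg 1 [0°–92.7°] uniform, h=9: full span → s += 9 → s = 9.0000
seg 2 [92.7°–214.1°] simple-harmonic, h=-5: full span → s += -5 → s = 4.0000
seg 3 [214.1°–303.5°] uniform, h=12: full span → s += 12 → s = 16.0000
seg 4 [303.5°–360°] uniform, h=15: θ=328.5° here. β=25, B=56.5. 15·25/56.5 = 6.6372 → s = 22.6372
radial distance = base radius + s = 40 + 22.6372 = 62.6372

62.6372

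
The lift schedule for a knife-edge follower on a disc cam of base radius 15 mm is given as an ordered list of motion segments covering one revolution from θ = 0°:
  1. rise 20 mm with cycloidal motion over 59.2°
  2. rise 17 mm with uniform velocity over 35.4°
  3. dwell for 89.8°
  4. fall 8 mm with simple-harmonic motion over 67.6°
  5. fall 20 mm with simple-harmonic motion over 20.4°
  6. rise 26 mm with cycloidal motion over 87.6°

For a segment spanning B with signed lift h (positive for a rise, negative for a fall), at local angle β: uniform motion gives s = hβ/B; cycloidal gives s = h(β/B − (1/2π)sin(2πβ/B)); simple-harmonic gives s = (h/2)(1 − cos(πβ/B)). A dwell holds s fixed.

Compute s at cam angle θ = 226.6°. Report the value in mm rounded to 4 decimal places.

seg 1 [0°–59.2°] cycloidal, h=20: full span → s += 20 → s = 20.0000
seg 2 [59.2°–94.6°] uniform, h=17: full span → s += 17 → s = 37.0000
seg 3 [94.6°–184.4°] dwell: s stays 37.0000
seg 4 [184.4°–252°] simple-harmonic, h=-8: θ=226.6° here. β=42.2, B=67.6. -8/2·(1 − cos(π·0.6243)) = -5.5221 → s = 31.4779

31.4779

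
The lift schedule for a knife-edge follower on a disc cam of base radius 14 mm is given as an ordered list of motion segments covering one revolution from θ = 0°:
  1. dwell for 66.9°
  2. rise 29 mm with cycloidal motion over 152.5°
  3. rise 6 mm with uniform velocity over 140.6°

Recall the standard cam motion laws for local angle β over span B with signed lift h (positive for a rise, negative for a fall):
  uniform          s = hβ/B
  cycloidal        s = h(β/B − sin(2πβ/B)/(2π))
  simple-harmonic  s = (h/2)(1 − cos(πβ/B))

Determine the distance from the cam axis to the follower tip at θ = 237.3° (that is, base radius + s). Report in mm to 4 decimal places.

seg 1 [0°–66.9°] dwell: s stays 0.0000
seg 2 [66.9°–219.4°] cycloidal, h=29: full span → s += 29 → s = 29.0000
seg 3 [219.4°–360°] uniform, h=6: θ=237.3° here. β=17.9, B=140.6. 6·17.9/140.6 = 0.7639 → s = 29.7639
radial distance = base radius + s = 14 + 29.7639 = 43.7639

43.7639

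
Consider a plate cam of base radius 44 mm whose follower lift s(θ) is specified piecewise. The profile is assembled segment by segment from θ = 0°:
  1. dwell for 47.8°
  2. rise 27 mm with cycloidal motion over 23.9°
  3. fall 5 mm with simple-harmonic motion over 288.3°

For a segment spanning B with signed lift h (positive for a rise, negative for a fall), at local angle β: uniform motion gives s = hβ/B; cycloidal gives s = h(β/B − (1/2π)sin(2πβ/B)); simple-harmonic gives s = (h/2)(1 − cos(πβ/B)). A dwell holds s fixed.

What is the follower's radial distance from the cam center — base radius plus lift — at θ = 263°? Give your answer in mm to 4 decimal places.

seg 1 [0°–47.8°] dwell: s stays 0.0000
seg 2 [47.8°–71.7°] cycloidal, h=27: full span → s += 27 → s = 27.0000
seg 3 [71.7°–360°] simple-harmonic, h=-5: θ=263° here. β=191.3, B=288.3. -5/2·(1 − cos(π·0.6635)) = -3.7287 → s = 23.2713
radial distance = base radius + s = 44 + 23.2713 = 67.2713

67.2713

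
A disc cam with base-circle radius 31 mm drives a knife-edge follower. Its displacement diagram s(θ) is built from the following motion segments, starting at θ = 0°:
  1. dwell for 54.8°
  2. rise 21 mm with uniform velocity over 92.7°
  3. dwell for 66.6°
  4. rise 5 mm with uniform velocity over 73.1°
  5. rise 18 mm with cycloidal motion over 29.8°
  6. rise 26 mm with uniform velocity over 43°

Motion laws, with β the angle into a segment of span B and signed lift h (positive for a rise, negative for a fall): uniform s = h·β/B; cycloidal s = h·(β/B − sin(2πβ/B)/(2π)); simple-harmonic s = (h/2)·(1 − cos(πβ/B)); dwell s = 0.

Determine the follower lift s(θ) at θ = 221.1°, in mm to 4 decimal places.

seg 1 [0°–54.8°] dwell: s stays 0.0000
seg 2 [54.8°–147.5°] uniform, h=21: full span → s += 21 → s = 21.0000
seg 3 [147.5°–214.1°] dwell: s stays 21.0000
seg 4 [214.1°–287.2°] uniform, h=5: θ=221.1° here. β=7, B=73.1. 5·7/73.1 = 0.4788 → s = 21.4788

21.4788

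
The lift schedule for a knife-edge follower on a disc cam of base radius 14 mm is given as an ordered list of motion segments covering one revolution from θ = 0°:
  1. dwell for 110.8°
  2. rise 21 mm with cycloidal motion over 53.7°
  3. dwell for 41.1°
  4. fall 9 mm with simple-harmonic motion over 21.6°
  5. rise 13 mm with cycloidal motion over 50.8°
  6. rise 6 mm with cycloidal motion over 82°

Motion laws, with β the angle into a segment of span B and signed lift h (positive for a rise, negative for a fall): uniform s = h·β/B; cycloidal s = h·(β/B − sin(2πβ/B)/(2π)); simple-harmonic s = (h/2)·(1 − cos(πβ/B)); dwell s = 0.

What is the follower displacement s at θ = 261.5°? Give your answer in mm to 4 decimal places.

seg 1 [0°–110.8°] dwell: s stays 0.0000
seg 2 [110.8°–164.5°] cycloidal, h=21: full span → s += 21 → s = 21.0000
seg 3 [164.5°–205.6°] dwell: s stays 21.0000
seg 4 [205.6°–227.2°] simple-harmonic, h=-9: full span → s += -9 → s = 12.0000
seg 5 [227.2°–278°] cycloidal, h=13: θ=261.5° here. β=34.3, B=50.8. 13·(0.6752 − sin(2π·0.6752)/(2π)) = 10.6222 → s = 22.6222

22.6222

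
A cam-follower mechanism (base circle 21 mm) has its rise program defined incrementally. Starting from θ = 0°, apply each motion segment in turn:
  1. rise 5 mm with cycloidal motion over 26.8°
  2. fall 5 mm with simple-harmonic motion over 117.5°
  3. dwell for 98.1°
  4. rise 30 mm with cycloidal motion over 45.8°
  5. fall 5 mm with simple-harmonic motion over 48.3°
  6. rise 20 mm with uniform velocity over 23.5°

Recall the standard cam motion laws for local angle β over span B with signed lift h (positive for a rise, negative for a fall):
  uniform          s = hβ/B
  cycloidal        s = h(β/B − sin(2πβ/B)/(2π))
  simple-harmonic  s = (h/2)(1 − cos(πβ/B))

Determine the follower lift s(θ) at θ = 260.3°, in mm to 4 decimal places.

seg 1 [0°–26.8°] cycloidal, h=5: full span → s += 5 → s = 5.0000
seg 2 [26.8°–144.3°] simple-harmonic, h=-5: full span → s += -5 → s = 0.0000
seg 3 [144.3°–242.4°] dwell: s stays 0.0000
seg 4 [242.4°–288.2°] cycloidal, h=30: θ=260.3° here. β=17.9, B=45.8. 30·(0.3908 − sin(2π·0.3908)/(2π)) = 8.7006 → s = 8.7006

8.7006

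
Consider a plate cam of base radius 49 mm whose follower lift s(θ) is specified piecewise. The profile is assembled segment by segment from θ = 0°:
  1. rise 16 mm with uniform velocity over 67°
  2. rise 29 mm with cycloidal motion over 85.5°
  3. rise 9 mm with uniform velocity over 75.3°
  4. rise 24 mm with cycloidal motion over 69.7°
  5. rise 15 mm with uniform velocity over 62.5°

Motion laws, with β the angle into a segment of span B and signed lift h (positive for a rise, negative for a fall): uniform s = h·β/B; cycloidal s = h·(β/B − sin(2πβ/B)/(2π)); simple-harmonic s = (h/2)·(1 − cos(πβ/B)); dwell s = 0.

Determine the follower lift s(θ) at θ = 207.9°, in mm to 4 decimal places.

seg 1 [0°–67°] uniform, h=16: full span → s += 16 → s = 16.0000
seg 2 [67°–152.5°] cycloidal, h=29: full span → s += 29 → s = 45.0000
seg 3 [152.5°–227.8°] uniform, h=9: θ=207.9° here. β=55.4, B=75.3. 9·55.4/75.3 = 6.6215 → s = 51.6215

51.6215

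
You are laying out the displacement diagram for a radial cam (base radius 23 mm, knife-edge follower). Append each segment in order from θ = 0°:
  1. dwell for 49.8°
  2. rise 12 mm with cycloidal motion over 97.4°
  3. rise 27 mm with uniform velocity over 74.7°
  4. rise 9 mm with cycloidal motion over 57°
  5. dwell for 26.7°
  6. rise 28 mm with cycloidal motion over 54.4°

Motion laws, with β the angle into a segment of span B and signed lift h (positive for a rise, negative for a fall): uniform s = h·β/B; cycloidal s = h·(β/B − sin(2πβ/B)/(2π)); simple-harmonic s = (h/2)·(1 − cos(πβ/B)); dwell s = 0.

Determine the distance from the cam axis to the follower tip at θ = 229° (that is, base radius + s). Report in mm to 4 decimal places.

seg 1 [0°–49.8°] dwell: s stays 0.0000
seg 2 [49.8°–147.2°] cycloidal, h=12: full span → s += 12 → s = 12.0000
seg 3 [147.2°–221.9°] uniform, h=27: full span → s += 27 → s = 39.0000
seg 4 [221.9°–278.9°] cycloidal, h=9: θ=229° here. β=7.1, B=57. 9·(0.1246 − sin(2π·0.1246)/(2π)) = 0.1110 → s = 39.1110
radial distance = base radius + s = 23 + 39.1110 = 62.1110

62.1110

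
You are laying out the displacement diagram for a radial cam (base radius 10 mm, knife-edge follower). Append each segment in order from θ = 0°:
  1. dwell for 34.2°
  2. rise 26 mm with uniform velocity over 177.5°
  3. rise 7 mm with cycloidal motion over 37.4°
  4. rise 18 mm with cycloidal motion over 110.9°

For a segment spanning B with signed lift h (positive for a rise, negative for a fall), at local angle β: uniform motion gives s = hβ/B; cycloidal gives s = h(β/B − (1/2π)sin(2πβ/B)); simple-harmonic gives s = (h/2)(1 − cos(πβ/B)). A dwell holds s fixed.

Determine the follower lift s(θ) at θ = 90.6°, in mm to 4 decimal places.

seg 1 [0°–34.2°] dwell: s stays 0.0000
seg 2 [34.2°–211.7°] uniform, h=26: θ=90.6° here. β=56.4, B=177.5. 26·56.4/177.5 = 8.2614 → s = 8.2614

8.2614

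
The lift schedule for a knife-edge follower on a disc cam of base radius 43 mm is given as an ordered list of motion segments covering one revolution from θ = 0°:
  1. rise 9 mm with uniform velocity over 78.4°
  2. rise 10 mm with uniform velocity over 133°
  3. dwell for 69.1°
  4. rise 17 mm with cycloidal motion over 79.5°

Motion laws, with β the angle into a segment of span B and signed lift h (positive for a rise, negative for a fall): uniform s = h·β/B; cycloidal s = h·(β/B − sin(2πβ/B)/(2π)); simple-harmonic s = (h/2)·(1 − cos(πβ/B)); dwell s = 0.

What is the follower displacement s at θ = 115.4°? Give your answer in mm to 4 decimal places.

seg 1 [0°–78.4°] uniform, h=9: full span → s += 9 → s = 9.0000
seg 2 [78.4°–211.4°] uniform, h=10: θ=115.4° here. β=37, B=133. 10·37/133 = 2.7820 → s = 11.7820

11.7820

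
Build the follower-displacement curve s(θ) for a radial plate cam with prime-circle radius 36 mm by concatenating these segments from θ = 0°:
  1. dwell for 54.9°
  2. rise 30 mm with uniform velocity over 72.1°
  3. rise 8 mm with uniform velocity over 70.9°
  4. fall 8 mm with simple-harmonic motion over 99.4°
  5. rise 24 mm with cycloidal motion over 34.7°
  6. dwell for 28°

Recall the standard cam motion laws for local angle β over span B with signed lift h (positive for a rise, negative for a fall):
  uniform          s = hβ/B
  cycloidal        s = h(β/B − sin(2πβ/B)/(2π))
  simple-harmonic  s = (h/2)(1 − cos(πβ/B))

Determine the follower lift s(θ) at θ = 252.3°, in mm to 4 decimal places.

seg 1 [0°–54.9°] dwell: s stays 0.0000
seg 2 [54.9°–127°] uniform, h=30: full span → s += 30 → s = 30.0000
seg 3 [127°–197.9°] uniform, h=8: full span → s += 8 → s = 38.0000
seg 4 [197.9°–297.3°] simple-harmonic, h=-8: θ=252.3° here. β=54.4, B=99.4. -8/2·(1 − cos(π·0.5473)) = -4.5920 → s = 33.4080

33.4080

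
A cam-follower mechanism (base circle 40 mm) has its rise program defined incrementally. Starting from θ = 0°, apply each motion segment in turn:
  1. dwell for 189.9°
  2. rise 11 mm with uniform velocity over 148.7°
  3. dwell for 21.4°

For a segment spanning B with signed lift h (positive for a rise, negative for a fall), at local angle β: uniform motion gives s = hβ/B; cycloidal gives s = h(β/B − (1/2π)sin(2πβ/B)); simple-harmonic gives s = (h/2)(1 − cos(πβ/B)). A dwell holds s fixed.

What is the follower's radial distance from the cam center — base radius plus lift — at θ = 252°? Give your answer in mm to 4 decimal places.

seg 1 [0°–189.9°] dwell: s stays 0.0000
seg 2 [189.9°–338.6°] uniform, h=11: θ=252° here. β=62.1, B=148.7. 11·62.1/148.7 = 4.5938 → s = 4.5938
radial distance = base radius + s = 40 + 4.5938 = 44.5938

44.5938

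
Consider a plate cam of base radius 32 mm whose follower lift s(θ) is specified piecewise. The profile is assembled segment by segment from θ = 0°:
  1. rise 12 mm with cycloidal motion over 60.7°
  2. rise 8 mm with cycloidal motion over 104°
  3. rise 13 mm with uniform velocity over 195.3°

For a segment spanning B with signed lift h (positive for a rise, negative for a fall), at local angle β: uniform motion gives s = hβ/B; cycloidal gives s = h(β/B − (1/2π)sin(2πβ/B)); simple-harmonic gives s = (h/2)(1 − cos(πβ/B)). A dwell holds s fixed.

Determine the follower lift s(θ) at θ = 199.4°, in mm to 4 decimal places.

seg 1 [0°–60.7°] cycloidal, h=12: full span → s += 12 → s = 12.0000
seg 2 [60.7°–164.7°] cycloidal, h=8: full span → s += 8 → s = 20.0000
seg 3 [164.7°–360°] uniform, h=13: θ=199.4° here. β=34.7, B=195.3. 13·34.7/195.3 = 2.3098 → s = 22.3098

22.3098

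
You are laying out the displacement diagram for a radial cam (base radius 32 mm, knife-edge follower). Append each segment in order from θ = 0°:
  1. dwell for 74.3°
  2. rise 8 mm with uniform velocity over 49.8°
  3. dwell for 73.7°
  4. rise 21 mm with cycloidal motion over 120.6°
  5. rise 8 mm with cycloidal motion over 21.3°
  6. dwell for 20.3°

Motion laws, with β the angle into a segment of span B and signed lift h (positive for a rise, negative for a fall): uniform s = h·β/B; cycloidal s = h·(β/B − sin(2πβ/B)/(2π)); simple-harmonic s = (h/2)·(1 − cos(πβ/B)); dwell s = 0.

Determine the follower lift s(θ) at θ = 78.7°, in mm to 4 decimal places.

seg 1 [0°–74.3°] dwell: s stays 0.0000
seg 2 [74.3°–124.1°] uniform, h=8: θ=78.7° here. β=4.4, B=49.8. 8·4.4/49.8 = 0.7068 → s = 0.7068

0.7068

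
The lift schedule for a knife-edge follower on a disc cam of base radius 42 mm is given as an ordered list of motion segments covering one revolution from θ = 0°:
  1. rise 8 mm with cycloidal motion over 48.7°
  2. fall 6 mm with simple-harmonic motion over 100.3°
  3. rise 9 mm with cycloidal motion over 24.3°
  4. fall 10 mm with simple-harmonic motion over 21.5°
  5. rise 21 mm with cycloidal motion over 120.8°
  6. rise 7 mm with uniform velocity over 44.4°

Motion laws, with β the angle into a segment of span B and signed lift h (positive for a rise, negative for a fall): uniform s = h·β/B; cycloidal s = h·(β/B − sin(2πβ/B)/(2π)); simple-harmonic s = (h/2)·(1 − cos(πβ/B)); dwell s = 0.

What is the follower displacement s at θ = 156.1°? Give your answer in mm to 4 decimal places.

seg 1 [0°–48.7°] cycloidal, h=8: full span → s += 8 → s = 8.0000
seg 2 [48.7°–149°] simple-harmonic, h=-6: full span → s += -6 → s = 2.0000
seg 3 [149°–173.3°] cycloidal, h=9: θ=156.1° here. β=7.1, B=24.3. 9·(0.2922 − sin(2π·0.2922)/(2π)) = 1.2472 → s = 3.2472

3.2472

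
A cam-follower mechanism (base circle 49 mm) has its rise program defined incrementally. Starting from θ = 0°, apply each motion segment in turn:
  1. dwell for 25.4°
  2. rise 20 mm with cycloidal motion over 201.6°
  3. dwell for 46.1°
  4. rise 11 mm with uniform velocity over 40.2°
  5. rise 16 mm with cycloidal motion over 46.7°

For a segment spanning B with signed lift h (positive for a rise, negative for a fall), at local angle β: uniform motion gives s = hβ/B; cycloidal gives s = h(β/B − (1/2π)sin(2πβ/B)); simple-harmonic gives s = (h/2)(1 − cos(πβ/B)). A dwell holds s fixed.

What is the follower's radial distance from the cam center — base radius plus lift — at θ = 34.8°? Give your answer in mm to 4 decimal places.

seg 1 [0°–25.4°] dwell: s stays 0.0000
seg 2 [25.4°–227°] cycloidal, h=20: θ=34.8° here. β=9.4, B=201.6. 20·(0.0466 − sin(2π·0.0466)/(2π)) = 0.0133 → s = 0.0133
radial distance = base radius + s = 49 + 0.0133 = 49.0133

49.0133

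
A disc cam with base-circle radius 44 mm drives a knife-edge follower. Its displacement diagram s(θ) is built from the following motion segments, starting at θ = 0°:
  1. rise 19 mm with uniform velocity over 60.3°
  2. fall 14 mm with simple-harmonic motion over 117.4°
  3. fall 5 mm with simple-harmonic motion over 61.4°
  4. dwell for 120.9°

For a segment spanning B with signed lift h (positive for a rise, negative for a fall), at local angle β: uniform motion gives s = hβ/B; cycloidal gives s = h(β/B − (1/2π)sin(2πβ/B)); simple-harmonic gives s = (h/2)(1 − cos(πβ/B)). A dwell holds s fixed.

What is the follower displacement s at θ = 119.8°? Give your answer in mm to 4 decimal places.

seg 1 [0°–60.3°] uniform, h=19: full span → s += 19 → s = 19.0000
seg 2 [60.3°–177.7°] simple-harmonic, h=-14: θ=119.8° here. β=59.5, B=117.4. -14/2·(1 − cos(π·0.5068)) = -7.1498 → s = 11.8502

11.8502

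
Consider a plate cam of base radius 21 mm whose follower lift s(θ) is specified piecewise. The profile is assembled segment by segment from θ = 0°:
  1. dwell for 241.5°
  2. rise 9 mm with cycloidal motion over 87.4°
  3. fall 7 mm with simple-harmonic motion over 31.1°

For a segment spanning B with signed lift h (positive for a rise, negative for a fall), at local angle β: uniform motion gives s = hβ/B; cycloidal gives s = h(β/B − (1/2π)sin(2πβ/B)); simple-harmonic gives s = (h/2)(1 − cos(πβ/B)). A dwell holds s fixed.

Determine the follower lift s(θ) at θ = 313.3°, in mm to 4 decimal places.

seg 1 [0°–241.5°] dwell: s stays 0.0000
seg 2 [241.5°–328.9°] cycloidal, h=9: θ=313.3° here. β=71.8, B=87.4. 9·(0.8215 − sin(2π·0.8215)/(2π)) = 8.6838 → s = 8.6838

8.6838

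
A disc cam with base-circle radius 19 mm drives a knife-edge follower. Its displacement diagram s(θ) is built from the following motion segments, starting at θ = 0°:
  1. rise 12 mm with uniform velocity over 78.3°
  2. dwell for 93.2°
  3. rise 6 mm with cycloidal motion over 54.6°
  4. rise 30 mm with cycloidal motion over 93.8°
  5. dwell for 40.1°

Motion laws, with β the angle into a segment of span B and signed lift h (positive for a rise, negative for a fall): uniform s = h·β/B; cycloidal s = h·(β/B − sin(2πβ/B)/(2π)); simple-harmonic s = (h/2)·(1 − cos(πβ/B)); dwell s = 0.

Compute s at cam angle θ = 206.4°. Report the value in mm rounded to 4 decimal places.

seg 1 [0°–78.3°] uniform, h=12: full span → s += 12 → s = 12.0000
seg 2 [78.3°–171.5°] dwell: s stays 12.0000
seg 3 [171.5°–226.1°] cycloidal, h=6: θ=206.4° here. β=34.9, B=54.6. 6·(0.6392 − sin(2π·0.6392)/(2π)) = 4.5679 → s = 16.5679

16.5679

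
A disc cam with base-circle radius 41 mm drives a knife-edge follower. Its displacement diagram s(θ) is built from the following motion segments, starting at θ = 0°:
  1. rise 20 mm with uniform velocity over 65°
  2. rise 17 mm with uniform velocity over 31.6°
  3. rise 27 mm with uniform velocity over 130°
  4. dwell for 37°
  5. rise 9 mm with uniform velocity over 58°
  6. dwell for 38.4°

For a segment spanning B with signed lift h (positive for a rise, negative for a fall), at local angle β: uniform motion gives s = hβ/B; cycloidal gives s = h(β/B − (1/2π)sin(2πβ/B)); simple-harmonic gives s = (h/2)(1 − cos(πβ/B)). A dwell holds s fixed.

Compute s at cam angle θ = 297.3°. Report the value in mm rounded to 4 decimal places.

seg 1 [0°–65°] uniform, h=20: full span → s += 20 → s = 20.0000
seg 2 [65°–96.6°] uniform, h=17: full span → s += 17 → s = 37.0000
seg 3 [96.6°–226.6°] uniform, h=27: full span → s += 27 → s = 64.0000
seg 4 [226.6°–263.6°] dwell: s stays 64.0000
seg 5 [263.6°–321.6°] uniform, h=9: θ=297.3° here. β=33.7, B=58. 9·33.7/58 = 5.2293 → s = 69.2293

69.2293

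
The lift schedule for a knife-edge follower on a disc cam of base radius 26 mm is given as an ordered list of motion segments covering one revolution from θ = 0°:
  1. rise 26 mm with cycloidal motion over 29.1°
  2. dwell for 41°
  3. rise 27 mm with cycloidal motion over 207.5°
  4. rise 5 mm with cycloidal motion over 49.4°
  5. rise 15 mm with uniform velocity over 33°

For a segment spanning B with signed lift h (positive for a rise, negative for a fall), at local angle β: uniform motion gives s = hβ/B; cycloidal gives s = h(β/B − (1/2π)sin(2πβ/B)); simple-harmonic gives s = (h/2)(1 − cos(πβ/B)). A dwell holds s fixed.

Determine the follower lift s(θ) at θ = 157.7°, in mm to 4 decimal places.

seg 1 [0°–29.1°] cycloidal, h=26: full span → s += 26 → s = 26.0000
seg 2 [29.1°–70.1°] dwell: s stays 26.0000
seg 3 [70.1°–277.6°] cycloidal, h=27: θ=157.7° here. β=87.6, B=207.5. 27·(0.4222 − sin(2π·0.4222)/(2π)) = 9.3799 → s = 35.3799

35.3799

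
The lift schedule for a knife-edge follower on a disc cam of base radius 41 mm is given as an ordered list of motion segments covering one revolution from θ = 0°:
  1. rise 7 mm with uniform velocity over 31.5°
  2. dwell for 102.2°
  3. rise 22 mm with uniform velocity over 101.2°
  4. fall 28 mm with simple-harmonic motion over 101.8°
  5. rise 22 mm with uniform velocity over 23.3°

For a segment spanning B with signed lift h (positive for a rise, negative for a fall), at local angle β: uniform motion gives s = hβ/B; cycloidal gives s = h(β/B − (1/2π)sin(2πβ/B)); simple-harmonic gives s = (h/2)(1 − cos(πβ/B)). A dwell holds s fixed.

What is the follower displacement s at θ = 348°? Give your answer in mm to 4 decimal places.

seg 1 [0°–31.5°] uniform, h=7: full span → s += 7 → s = 7.0000
seg 2 [31.5°–133.7°] dwell: s stays 7.0000
seg 3 [133.7°–234.9°] uniform, h=22: full span → s += 22 → s = 29.0000
seg 4 [234.9°–336.7°] simple-harmonic, h=-28: full span → s += -28 → s = 1.0000
seg 5 [336.7°–360°] uniform, h=22: θ=348° here. β=11.3, B=23.3. 22·11.3/23.3 = 10.6695 → s = 11.6695

11.6695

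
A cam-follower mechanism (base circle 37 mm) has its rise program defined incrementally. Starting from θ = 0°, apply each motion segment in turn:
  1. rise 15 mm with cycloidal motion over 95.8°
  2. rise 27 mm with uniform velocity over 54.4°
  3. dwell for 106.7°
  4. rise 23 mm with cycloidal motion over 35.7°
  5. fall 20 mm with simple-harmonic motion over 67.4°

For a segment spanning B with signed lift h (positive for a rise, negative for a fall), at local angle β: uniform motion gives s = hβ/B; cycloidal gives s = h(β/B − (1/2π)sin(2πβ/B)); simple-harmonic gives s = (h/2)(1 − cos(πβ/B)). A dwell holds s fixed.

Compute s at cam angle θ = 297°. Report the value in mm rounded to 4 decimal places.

seg 1 [0°–95.8°] cycloidal, h=15: full span → s += 15 → s = 15.0000
seg 2 [95.8°–150.2°] uniform, h=27: full span → s += 27 → s = 42.0000
seg 3 [150.2°–256.9°] dwell: s stays 42.0000
seg 4 [256.9°–292.6°] cycloidal, h=23: full span → s += 23 → s = 65.0000
seg 5 [292.6°–360°] simple-harmonic, h=-20: θ=297° here. β=4.4, B=67.4. -20/2·(1 − cos(π·0.0653)) = -0.2096 → s = 64.7904

64.7904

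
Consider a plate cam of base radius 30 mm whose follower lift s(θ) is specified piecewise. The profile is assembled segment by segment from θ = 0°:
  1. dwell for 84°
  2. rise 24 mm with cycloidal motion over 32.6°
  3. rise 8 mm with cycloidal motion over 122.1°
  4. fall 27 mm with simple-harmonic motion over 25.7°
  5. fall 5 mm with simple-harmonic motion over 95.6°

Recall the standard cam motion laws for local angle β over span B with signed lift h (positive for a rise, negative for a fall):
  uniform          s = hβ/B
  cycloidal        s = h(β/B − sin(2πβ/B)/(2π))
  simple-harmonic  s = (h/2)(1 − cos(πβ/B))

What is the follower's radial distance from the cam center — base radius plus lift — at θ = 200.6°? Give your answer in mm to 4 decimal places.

seg 1 [0°–84°] dwell: s stays 0.0000
seg 2 [84°–116.6°] cycloidal, h=24: full span → s += 24 → s = 24.0000
seg 3 [116.6°–238.7°] cycloidal, h=8: θ=200.6° here. β=84, B=122.1. 8·(0.6880 − sin(2π·0.6880)/(2π)) = 6.6814 → s = 30.6814
radial distance = base radius + s = 30 + 30.6814 = 60.6814

60.6814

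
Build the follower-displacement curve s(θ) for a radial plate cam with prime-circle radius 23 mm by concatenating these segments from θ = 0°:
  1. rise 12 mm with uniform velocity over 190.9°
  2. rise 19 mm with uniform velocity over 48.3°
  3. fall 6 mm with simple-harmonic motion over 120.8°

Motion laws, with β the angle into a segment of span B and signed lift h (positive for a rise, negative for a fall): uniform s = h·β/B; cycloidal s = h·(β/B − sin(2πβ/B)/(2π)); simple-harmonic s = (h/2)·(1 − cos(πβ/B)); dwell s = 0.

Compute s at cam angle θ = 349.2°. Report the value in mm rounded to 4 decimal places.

seg 1 [0°–190.9°] uniform, h=12: full span → s += 12 → s = 12.0000
seg 2 [190.9°–239.2°] uniform, h=19: full span → s += 19 → s = 31.0000
seg 3 [239.2°–360°] simple-harmonic, h=-6: θ=349.2° here. β=110, B=120.8. -6/2·(1 − cos(π·0.9106)) = -5.8824 → s = 25.1176

25.1176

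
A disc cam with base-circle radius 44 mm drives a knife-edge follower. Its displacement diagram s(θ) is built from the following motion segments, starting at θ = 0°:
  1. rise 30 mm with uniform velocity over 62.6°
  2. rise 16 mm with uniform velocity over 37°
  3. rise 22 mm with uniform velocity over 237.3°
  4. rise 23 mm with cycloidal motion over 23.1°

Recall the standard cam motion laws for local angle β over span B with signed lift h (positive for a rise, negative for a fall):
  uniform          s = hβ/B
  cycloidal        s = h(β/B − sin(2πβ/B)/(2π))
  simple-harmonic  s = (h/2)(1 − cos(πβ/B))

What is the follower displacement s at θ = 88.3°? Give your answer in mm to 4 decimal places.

seg 1 [0°–62.6°] uniform, h=30: full span → s += 30 → s = 30.0000
seg 2 [62.6°–99.6°] uniform, h=16: θ=88.3° here. β=25.7, B=37. 16·25.7/37 = 11.1135 → s = 41.1135

41.1135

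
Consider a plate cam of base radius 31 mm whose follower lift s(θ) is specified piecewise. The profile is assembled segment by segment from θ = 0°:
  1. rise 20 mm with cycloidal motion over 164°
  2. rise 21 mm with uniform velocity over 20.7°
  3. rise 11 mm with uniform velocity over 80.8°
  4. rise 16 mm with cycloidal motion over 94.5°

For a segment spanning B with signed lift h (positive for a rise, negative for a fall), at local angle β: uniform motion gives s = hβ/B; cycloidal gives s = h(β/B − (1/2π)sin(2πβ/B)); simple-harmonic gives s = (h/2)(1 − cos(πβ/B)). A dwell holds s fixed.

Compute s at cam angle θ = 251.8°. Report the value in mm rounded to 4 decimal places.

seg 1 [0°–164°] cycloidal, h=20: full span → s += 20 → s = 20.0000
seg 2 [164°–184.7°] uniform, h=21: full span → s += 21 → s = 41.0000
seg 3 [184.7°–265.5°] uniform, h=11: θ=251.8° here. β=67.1, B=80.8. 11·67.1/80.8 = 9.1349 → s = 50.1349

50.1349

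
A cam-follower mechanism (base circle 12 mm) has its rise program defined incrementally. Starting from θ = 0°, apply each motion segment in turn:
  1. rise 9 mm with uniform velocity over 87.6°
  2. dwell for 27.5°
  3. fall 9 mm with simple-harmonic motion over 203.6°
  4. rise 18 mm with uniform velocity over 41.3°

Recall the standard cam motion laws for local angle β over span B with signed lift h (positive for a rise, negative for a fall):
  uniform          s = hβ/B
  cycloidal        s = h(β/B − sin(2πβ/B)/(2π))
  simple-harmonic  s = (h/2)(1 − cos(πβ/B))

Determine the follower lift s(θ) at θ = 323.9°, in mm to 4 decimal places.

seg 1 [0°–87.6°] uniform, h=9: full span → s += 9 → s = 9.0000
seg 2 [87.6°–115.1°] dwell: s stays 9.0000
seg 3 [115.1°–318.7°] simple-harmonic, h=-9: full span → s += -9 → s = 0.0000
seg 4 [318.7°–360°] uniform, h=18: θ=323.9° here. β=5.2, B=41.3. 18·5.2/41.3 = 2.2663 → s = 2.2663

2.2663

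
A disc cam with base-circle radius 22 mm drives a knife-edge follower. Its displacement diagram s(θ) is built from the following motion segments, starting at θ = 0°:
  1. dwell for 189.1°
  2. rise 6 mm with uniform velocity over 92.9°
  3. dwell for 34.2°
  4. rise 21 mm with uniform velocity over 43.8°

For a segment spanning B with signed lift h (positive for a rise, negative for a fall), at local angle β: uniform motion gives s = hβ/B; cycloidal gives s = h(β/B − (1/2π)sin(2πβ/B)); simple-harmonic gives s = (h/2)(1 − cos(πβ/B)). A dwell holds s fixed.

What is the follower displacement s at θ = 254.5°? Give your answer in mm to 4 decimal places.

seg 1 [0°–189.1°] dwell: s stays 0.0000
seg 2 [189.1°–282°] uniform, h=6: θ=254.5° here. β=65.4, B=92.9. 6·65.4/92.9 = 4.2239 → s = 4.2239

4.2239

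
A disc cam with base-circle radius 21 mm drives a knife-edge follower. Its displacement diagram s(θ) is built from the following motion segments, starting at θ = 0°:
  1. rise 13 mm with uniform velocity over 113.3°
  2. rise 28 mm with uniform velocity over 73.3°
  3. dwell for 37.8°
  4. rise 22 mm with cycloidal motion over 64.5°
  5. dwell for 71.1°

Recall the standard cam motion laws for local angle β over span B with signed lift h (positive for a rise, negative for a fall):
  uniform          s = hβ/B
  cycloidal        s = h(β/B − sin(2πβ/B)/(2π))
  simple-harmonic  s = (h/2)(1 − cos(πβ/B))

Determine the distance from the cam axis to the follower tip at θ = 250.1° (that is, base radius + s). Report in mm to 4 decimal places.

seg 1 [0°–113.3°] uniform, h=13: full span → s += 13 → s = 13.0000
seg 2 [113.3°–186.6°] uniform, h=28: full span → s += 28 → s = 41.0000
seg 3 [186.6°–224.4°] dwell: s stays 41.0000
seg 4 [224.4°–288.9°] cycloidal, h=22: θ=250.1° here. β=25.7, B=64.5. 22·(0.3984 − sin(2π·0.3984)/(2π)) = 6.6803 → s = 47.6803
radial distance = base radius + s = 21 + 47.6803 = 68.6803

68.6803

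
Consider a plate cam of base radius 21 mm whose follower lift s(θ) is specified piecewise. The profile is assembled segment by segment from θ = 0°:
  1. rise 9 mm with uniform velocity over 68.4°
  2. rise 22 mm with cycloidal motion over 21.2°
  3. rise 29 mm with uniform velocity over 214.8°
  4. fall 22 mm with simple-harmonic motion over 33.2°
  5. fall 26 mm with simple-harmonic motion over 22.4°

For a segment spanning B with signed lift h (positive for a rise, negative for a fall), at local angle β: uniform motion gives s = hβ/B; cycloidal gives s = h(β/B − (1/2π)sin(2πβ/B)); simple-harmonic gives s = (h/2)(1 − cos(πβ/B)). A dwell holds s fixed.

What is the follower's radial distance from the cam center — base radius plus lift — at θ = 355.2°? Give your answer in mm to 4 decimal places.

seg 1 [0°–68.4°] uniform, h=9: full span → s += 9 → s = 9.0000
seg 2 [68.4°–89.6°] cycloidal, h=22: full span → s += 22 → s = 31.0000
seg 3 [89.6°–304.4°] uniform, h=29: full span → s += 29 → s = 60.0000
seg 4 [304.4°–337.6°] simple-harmonic, h=-22: full span → s += -22 → s = 38.0000
seg 5 [337.6°–360°] simple-harmonic, h=-26: θ=355.2° here. β=17.6, B=22.4. -26/2·(1 − cos(π·0.7857)) = -23.1638 → s = 14.8362
radial distance = base radius + s = 21 + 14.8362 = 35.8362

35.8362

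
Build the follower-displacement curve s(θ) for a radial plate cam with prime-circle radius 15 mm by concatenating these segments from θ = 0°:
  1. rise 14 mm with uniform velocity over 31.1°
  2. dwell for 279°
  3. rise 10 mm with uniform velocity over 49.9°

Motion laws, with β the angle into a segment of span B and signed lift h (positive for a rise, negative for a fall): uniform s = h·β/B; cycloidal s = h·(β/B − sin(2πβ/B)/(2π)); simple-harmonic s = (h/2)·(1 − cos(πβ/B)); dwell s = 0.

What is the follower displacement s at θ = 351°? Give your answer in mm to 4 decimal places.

seg 1 [0°–31.1°] uniform, h=14: full span → s += 14 → s = 14.0000
seg 2 [31.1°–310.1°] dwell: s stays 14.0000
seg 3 [310.1°–360°] uniform, h=10: θ=351° here. β=40.9, B=49.9. 10·40.9/49.9 = 8.1964 → s = 22.1964

22.1964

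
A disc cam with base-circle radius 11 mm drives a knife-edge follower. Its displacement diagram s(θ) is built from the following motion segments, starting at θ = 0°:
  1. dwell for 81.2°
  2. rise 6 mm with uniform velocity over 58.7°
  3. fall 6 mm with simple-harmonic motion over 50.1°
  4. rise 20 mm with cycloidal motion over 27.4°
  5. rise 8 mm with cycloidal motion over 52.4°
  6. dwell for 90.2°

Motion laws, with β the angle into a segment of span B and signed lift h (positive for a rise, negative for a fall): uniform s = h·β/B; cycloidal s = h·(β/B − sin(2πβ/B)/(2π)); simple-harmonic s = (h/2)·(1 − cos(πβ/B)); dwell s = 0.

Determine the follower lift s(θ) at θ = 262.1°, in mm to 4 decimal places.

seg 1 [0°–81.2°] dwell: s stays 0.0000
seg 2 [81.2°–139.9°] uniform, h=6: full span → s += 6 → s = 6.0000
seg 3 [139.9°–190°] simple-harmonic, h=-6: full span → s += -6 → s = 0.0000
seg 4 [190°–217.4°] cycloidal, h=20: full span → s += 20 → s = 20.0000
seg 5 [217.4°–269.8°] cycloidal, h=8: θ=262.1° here. β=44.7, B=52.4. 8·(0.8531 − sin(2π·0.8531)/(2π)) = 7.8400 → s = 27.8400

27.8400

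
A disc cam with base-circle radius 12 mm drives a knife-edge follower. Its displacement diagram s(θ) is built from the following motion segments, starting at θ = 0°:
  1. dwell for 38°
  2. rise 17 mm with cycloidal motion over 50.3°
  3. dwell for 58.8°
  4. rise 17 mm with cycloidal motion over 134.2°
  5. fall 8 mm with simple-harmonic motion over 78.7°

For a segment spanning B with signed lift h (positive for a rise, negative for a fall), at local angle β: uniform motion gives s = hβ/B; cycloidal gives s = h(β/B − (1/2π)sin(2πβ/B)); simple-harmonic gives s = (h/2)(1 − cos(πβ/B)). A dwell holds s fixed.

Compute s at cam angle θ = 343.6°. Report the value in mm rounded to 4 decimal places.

seg 1 [0°–38°] dwell: s stays 0.0000
seg 2 [38°–88.3°] cycloidal, h=17: full span → s += 17 → s = 17.0000
seg 3 [88.3°–147.1°] dwell: s stays 17.0000
seg 4 [147.1°–281.3°] cycloidal, h=17: full span → s += 17 → s = 34.0000
seg 5 [281.3°–360°] simple-harmonic, h=-8: θ=343.6° here. β=62.3, B=78.7. -8/2·(1 − cos(π·0.7916)) = -7.1730 → s = 26.8270

26.8270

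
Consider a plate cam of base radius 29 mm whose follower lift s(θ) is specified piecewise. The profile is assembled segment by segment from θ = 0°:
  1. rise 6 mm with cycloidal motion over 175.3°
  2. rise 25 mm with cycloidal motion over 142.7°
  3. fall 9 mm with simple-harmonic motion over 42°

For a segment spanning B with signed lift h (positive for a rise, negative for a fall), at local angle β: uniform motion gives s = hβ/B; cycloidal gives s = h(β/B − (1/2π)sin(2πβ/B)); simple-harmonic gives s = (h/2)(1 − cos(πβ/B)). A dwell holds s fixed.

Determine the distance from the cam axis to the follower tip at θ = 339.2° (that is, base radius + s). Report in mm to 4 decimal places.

seg 1 [0°–175.3°] cycloidal, h=6: full span → s += 6 → s = 6.0000
seg 2 [175.3°–318°] cycloidal, h=25: full span → s += 25 → s = 31.0000
seg 3 [318°–360°] simple-harmonic, h=-9: θ=339.2° here. β=21.2, B=42. -9/2·(1 − cos(π·0.5048)) = -4.5673 → s = 26.4327
radial distance = base radius + s = 29 + 26.4327 = 55.4327

55.4327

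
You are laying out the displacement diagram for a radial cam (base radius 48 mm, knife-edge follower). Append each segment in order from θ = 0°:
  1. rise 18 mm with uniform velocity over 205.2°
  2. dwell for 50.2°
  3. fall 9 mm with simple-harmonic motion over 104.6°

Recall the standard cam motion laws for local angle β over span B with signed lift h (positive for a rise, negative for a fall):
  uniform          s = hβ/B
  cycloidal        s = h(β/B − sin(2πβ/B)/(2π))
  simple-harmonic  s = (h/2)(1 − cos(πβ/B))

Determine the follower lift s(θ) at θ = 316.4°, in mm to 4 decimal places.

seg 1 [0°–205.2°] uniform, h=18: full span → s += 18 → s = 18.0000
seg 2 [205.2°–255.4°] dwell: s stays 18.0000
seg 3 [255.4°–360°] simple-harmonic, h=-9: θ=316.4° here. β=61, B=104.6. -9/2·(1 − cos(π·0.5832)) = -5.6625 → s = 12.3375

12.3375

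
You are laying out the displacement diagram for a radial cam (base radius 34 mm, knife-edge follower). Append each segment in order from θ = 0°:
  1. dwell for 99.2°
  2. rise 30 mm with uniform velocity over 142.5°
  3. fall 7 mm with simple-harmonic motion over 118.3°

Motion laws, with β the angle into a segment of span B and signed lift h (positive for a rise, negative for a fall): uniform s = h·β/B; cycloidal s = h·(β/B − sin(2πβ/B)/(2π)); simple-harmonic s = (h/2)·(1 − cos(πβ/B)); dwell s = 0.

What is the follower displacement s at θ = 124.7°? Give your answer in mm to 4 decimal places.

seg 1 [0°–99.2°] dwell: s stays 0.0000
seg 2 [99.2°–241.7°] uniform, h=30: θ=124.7° here. β=25.5, B=142.5. 30·25.5/142.5 = 5.3684 → s = 5.3684

5.3684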